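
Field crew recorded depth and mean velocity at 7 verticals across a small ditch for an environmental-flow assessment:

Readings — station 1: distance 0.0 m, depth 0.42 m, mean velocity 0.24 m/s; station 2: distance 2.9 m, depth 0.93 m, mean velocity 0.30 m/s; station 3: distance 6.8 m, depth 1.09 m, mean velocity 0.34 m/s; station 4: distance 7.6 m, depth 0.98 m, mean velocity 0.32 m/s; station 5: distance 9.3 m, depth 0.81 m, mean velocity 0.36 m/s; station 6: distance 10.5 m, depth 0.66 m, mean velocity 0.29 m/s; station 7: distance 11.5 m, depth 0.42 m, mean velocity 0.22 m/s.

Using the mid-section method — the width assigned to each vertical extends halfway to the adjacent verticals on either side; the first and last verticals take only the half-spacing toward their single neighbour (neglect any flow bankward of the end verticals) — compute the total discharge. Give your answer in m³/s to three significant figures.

w_1 = (2.9 − 0.0)/2 = 1.45 m; q_1 = 0.24 × 0.42 × 1.45 = 0.1462 m³/s
w_2 = (6.8 − 0.0)/2 = 3.4 m; q_2 = 0.30 × 0.93 × 3.4 = 0.9486 m³/s
w_3 = (7.6 − 2.9)/2 = 2.35 m; q_3 = 0.34 × 1.09 × 2.35 = 0.8709 m³/s
w_4 = (9.3 − 6.8)/2 = 1.25 m; q_4 = 0.32 × 0.98 × 1.25 = 0.3920 m³/s
w_5 = (10.5 − 7.6)/2 = 1.45 m; q_5 = 0.36 × 0.81 × 1.45 = 0.4228 m³/s
w_6 = (11.5 − 9.3)/2 = 1.1 m; q_6 = 0.29 × 0.66 × 1.1 = 0.2105 m³/s
w_7 = (11.5 − 10.5)/2 = 0.5 m; q_7 = 0.22 × 0.42 × 0.5 = 0.04620 m³/s
Q = Σ qᵢ = 3.037 m³/s

3.04 m³/s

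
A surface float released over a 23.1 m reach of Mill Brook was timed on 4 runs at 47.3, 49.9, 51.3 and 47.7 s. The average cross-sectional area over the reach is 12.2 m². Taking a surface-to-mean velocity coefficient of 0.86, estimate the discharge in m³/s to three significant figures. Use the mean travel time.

t̄ = (47.3 + 49.9 + 51.3 + 47.7) / 4 = 49.05 s
v_surface = L / t̄ = 23.1 / 49.05 = 0.4709 m/s
v_mean = 0.86 × 0.4709 = 0.4050 m/s
Q = A × v_mean = 12.2 × 0.4050 = 4.941 m³/s

4.94 m³/s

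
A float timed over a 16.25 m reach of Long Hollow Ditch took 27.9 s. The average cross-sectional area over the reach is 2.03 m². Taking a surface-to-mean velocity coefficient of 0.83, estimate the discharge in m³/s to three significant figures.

v_surface = L / t̄ = 16.25 / 27.9 = 0.5824 m/s
v_mean = 0.83 × 0.5824 = 0.4834 m/s
Q = A × v_mean = 2.03 × 0.4834 = 0.9813 m³/s

0.981 m³/s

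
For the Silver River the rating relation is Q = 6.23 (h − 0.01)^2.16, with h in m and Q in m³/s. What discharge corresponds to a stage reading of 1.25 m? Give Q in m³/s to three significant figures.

Q = 6.23 × (1.25 − 0.01)^2.16 = 6.23 × 1.24^2.16 = 9.915 m³/s

9.91 m³/s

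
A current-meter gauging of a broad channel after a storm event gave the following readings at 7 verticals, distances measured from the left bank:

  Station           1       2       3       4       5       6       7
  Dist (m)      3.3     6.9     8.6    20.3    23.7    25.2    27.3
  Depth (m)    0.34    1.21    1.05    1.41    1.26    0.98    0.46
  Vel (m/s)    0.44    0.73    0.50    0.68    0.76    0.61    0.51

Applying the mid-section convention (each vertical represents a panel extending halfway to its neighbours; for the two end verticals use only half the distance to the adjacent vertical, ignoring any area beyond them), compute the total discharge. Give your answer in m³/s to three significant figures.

17.0 m³/s

w_1 = (6.9 − 3.3)/2 = 1.8 m; q_1 = 0.44 × 0.34 × 1.8 = 0.2693 m³/s
w_2 = (8.6 − 3.3)/2 = 2.65 m; q_2 = 0.73 × 1.21 × 2.65 = 2.341 m³/s
w_3 = (20.3 − 6.9)/2 = 6.7 m; q_3 = 0.50 × 1.05 × 6.7 = 3.518 m³/s
w_4 = (23.7 − 8.6)/2 = 7.55 m; q_4 = 0.68 × 1.41 × 7.55 = 7.239 m³/s
w_5 = (25.2 − 20.3)/2 = 2.45 m; q_5 = 0.76 × 1.26 × 2.45 = 2.346 m³/s
w_6 = (27.3 − 23.7)/2 = 1.8 m; q_6 = 0.61 × 0.98 × 1.8 = 1.076 m³/s
w_7 = (27.3 − 25.2)/2 = 1.05 m; q_7 = 0.51 × 0.46 × 1.05 = 0.2463 m³/s
Q = Σ qᵢ = 17.03 m³/s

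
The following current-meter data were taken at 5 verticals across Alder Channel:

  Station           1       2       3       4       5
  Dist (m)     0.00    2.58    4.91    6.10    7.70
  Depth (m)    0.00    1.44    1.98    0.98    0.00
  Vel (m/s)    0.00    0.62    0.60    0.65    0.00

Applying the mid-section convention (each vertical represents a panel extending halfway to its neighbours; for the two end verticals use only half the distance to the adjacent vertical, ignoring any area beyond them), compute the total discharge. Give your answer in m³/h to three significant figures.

w_2 = (4.91 − 0.00)/2 = 2.455 m; q_2 = 0.62 × 1.44 × 2.455 = 2.192 m³/s
w_3 = (6.10 − 2.58)/2 = 1.76 m; q_3 = 0.60 × 1.98 × 1.76 = 2.091 m³/s
w_4 = (7.70 − 4.91)/2 = 1.395 m; q_4 = 0.65 × 0.98 × 1.395 = 0.8886 m³/s
Stations 1, 5 contribute zero (depth or velocity is 0).
Q = Σ qᵢ = 5.171 m³/s
= 5.171 × 3600 = 18620 m³/h

18600 m³/h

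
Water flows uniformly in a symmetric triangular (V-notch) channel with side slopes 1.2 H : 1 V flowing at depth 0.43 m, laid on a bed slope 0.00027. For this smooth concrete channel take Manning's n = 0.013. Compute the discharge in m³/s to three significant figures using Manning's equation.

A = z·y² = 1.2×0.43² = 0.2219 m²
P = 2y√(1+z²) = 2×0.43×√(1+1.2²) = 1.343 m
R = A/P = 0.2219/1.343 = 0.1652 m
Q = (1/n)·A·R^(2/3)·S^(1/2) = (1/0.013) × 0.2219 × 0.1652^(2/3) × 0.00027^(1/2) = 0.08443 m³/s

0.0844 m³/s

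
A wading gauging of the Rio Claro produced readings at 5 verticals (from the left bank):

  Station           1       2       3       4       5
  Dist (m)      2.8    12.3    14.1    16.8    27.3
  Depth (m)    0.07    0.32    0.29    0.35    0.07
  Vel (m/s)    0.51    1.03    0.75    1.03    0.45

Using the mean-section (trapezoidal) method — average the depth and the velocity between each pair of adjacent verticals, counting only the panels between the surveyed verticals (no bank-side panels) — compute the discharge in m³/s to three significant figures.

Panel 1-2: Δb = 9.5 m, d̄ = (0.07+0.32)/2 = 0.195, v̄ = (0.51+1.03)/2 = 0.77 → q = 9.5×0.195×0.77 = 1.426 m³/s
Panel 2-3: Δb = 1.8 m, d̄ = (0.32+0.29)/2 = 0.305, v̄ = (1.03+0.75)/2 = 0.89 → q = 1.8×0.305×0.89 = 0.4886 m³/s
Panel 3-4: Δb = 2.7 m, d̄ = (0.29+0.35)/2 = 0.32, v̄ = (0.75+1.03)/2 = 0.89 → q = 2.7×0.32×0.89 = 0.7690 m³/s
Panel 4-5: Δb = 10.5 m, d̄ = (0.35+0.07)/2 = 0.21, v̄ = (1.03+0.45)/2 = 0.74 → q = 10.5×0.21×0.74 = 1.632 m³/s
Q = Σ q = 4.316 m³/s

4.32 m³/s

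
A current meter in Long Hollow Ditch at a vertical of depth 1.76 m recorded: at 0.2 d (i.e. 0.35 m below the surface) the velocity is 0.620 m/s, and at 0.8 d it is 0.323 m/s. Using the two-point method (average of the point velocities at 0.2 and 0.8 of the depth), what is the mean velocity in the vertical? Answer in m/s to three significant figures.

v̄ = (0.620 + 0.323) / 2 = 0.4715 m/s

0.472 m/s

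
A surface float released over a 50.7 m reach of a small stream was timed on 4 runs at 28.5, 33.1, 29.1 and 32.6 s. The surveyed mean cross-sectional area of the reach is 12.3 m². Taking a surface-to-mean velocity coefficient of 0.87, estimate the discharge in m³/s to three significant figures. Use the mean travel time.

17.6 m³/s

t̄ = (28.5 + 33.1 + 29.1 + 32.6) / 4 = 30.825 s
v_surface = L / t̄ = 50.7 / 30.825 = 1.645 m/s
v_mean = 0.87 × 1.645 = 1.431 m/s
Q = A × v_mean = 12.3 × 1.431 = 17.60 m³/s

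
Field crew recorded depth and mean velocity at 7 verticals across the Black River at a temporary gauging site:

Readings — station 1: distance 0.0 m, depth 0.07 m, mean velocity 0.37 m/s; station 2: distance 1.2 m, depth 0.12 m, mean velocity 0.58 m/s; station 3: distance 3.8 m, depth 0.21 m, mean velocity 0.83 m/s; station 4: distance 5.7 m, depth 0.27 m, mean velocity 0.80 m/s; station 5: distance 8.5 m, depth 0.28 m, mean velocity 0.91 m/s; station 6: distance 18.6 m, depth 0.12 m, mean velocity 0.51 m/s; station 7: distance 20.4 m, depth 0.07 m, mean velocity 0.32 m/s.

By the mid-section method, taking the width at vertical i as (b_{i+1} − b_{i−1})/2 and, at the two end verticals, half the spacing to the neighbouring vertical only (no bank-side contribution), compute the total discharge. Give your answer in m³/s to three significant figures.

w_1 = (1.2 − 0.0)/2 = 0.6 m; q_1 = 0.37 × 0.07 × 0.6 = 0.01554 m³/s
w_2 = (3.8 − 0.0)/2 = 1.9 m; q_2 = 0.58 × 0.12 × 1.9 = 0.1322 m³/s
w_3 = (5.7 − 1.2)/2 = 2.25 m; q_3 = 0.83 × 0.21 × 2.25 = 0.3922 m³/s
w_4 = (8.5 − 3.8)/2 = 2.35 m; q_4 = 0.80 × 0.27 × 2.35 = 0.5076 m³/s
w_5 = (18.6 − 5.7)/2 = 6.45 m; q_5 = 0.91 × 0.28 × 6.45 = 1.643 m³/s
w_6 = (20.4 − 8.5)/2 = 5.95 m; q_6 = 0.51 × 0.12 × 5.95 = 0.3641 m³/s
w_7 = (20.4 − 18.6)/2 = 0.9 m; q_7 = 0.32 × 0.07 × 0.9 = 0.02016 m³/s
Q = Σ qᵢ = 3.075 m³/s

3.08 m³/s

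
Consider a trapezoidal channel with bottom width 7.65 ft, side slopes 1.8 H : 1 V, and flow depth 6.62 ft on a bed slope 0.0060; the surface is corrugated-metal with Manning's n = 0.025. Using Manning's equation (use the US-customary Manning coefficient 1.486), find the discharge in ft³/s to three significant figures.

1430 ft³/s

A = (b + z·y)·y = (7.65 + 1.8×6.62)×6.62 = 129.5 ft²
P = b + 2y√(1+z²) = 7.65 + 2×6.62×√(1+1.8²) = 34.91 ft
R = A/P = 129.5/34.91 = 3.710 ft
Q = (1.486/n)·A·R^(2/3)·S^(1/2) = (1.486/0.025) × 129.5 × 3.710^(2/3) × 0.0060^(1/2) = 1429 ft³/s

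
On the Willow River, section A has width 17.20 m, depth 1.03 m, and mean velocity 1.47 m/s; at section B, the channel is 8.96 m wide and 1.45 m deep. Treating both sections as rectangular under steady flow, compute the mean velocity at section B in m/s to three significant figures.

Q = A₁V₁ = (17.20×1.03) × 1.47 = 26.04 m³/s
A₂ = 8.96 × 1.45 = 12.99 m²
V₂ = Q/A₂ = 26.04/12.99 = 2.005 m/s

2.00 m/s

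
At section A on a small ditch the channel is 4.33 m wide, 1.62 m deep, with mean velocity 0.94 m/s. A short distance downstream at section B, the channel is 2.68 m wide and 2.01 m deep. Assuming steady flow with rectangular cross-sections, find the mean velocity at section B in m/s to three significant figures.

1.22 m/s

Q = A₁V₁ = (4.33×1.62) × 0.94 = 6.594 m³/s
A₂ = 2.68 × 2.01 = 5.387 m²
V₂ = Q/A₂ = 6.594/5.387 = 1.224 m/s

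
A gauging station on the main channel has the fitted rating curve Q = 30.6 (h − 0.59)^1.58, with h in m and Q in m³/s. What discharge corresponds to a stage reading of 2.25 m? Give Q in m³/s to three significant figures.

68.2 m³/s

Q = 30.6 × (2.25 − 0.59)^1.58 = 30.6 × 1.66^1.58 = 68.15 m³/s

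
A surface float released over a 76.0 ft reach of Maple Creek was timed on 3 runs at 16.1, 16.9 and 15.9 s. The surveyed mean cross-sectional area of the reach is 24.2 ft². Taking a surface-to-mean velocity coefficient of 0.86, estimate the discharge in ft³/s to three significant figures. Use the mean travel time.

t̄ = (16.1 + 16.9 + 15.9) / 3 = 16.3 s
v_surface = L / t̄ = 76.0 / 16.3 = 4.663 ft/s
v_mean = 0.86 × 4.663 = 4.010 ft/s
Q = A × v_mean = 24.2 × 4.010 = 97.04 ft³/s

97.0 ft³/s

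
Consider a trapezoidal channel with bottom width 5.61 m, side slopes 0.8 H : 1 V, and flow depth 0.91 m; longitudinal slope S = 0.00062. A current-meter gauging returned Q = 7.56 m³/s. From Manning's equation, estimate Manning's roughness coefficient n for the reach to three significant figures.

0.0153

A = (b + z·y)·y = (5.61 + 0.8×0.91)×0.91 = 5.768 m²
P = b + 2y√(1+z²) = 5.61 + 2×0.91×√(1+0.8²) = 7.941 m
R = A/P = 5.768/7.941 = 0.7263 m
n = (1/Q)·A·R^(2/3)·S^(1/2) = (1/7.56) × 5.768 × 0.8080 × 0.02490 = 0.01535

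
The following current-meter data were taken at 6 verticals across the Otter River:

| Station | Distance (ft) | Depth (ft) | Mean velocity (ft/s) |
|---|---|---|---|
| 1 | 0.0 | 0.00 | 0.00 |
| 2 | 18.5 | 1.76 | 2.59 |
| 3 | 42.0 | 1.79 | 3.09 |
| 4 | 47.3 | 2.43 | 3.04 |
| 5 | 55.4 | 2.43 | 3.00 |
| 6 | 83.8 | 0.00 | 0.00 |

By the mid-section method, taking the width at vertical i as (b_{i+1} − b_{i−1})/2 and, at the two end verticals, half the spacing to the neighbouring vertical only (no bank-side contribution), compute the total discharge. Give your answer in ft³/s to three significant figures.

358 ft³/s

w_2 = (42.0 − 0.0)/2 = 21 ft; q_2 = 2.59 × 1.76 × 21 = 95.73 ft³/s
w_3 = (47.3 − 18.5)/2 = 14.4 ft; q_3 = 3.09 × 1.79 × 14.4 = 79.65 ft³/s
w_4 = (55.4 − 42.0)/2 = 6.7 ft; q_4 = 3.04 × 2.43 × 6.7 = 49.49 ft³/s
w_5 = (83.8 − 47.3)/2 = 18.25 ft; q_5 = 3.00 × 2.43 × 18.25 = 133.0 ft³/s
Stations 1, 6 contribute zero (depth or velocity is 0).
Q = Σ qᵢ = 357.9 ft³/s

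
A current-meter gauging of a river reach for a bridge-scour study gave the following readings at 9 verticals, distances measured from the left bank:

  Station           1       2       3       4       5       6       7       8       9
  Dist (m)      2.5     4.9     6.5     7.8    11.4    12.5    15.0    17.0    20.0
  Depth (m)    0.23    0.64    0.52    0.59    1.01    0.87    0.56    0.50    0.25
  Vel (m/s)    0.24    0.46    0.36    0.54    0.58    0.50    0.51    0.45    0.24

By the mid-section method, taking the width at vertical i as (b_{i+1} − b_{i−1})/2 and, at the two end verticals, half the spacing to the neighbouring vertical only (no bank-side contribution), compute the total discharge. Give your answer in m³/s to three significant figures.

w_1 = (4.9 − 2.5)/2 = 1.2 m; q_1 = 0.24 × 0.23 × 1.2 = 0.06624 m³/s
w_2 = (6.5 − 2.5)/2 = 2 m; q_2 = 0.46 × 0.64 × 2 = 0.5888 m³/s
w_3 = (7.8 − 4.9)/2 = 1.45 m; q_3 = 0.36 × 0.52 × 1.45 = 0.2714 m³/s
w_4 = (11.4 − 6.5)/2 = 2.45 m; q_4 = 0.54 × 0.59 × 2.45 = 0.7806 m³/s
w_5 = (12.5 − 7.8)/2 = 2.35 m; q_5 = 0.58 × 1.01 × 2.35 = 1.377 m³/s
w_6 = (15.0 − 11.4)/2 = 1.8 m; q_6 = 0.50 × 0.87 × 1.8 = 0.7830 m³/s
w_7 = (17.0 − 12.5)/2 = 2.25 m; q_7 = 0.51 × 0.56 × 2.25 = 0.6426 m³/s
w_8 = (20.0 − 15.0)/2 = 2.5 m; q_8 = 0.45 × 0.50 × 2.5 = 0.5625 m³/s
w_9 = (20.0 − 17.0)/2 = 1.5 m; q_9 = 0.24 × 0.25 × 1.5 = 0.09000 m³/s
Q = Σ qᵢ = 5.162 m³/s

5.16 m³/s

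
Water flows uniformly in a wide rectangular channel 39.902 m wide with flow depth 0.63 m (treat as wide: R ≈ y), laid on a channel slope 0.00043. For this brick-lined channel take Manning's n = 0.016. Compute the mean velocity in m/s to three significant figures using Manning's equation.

0.952 m/s

A = b·y = 39.902 × 0.63 = 25.14 m²
Wide channel: R ≈ y = 0.63 m
Q = (1/n)·A·R^(2/3)·S^(1/2) = (1/0.016) × 25.14 × 0.6300^(2/3) × 0.00043^(1/2) = 23.94 m³/s
V = Q/A = 23.94/25.14 = 0.9524 m/s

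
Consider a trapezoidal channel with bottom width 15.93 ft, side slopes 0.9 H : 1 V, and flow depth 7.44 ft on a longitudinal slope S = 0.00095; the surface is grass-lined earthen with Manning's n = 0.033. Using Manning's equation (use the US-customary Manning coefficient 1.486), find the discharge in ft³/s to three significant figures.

654 ft³/s

A = (b + z·y)·y = (15.93 + 0.9×7.44)×7.44 = 168.3 ft²
P = b + 2y√(1+z²) = 15.93 + 2×7.44×√(1+0.9²) = 35.95 ft
R = A/P = 168.3/35.95 = 4.683 ft
Q = (1.486/n)·A·R^(2/3)·S^(1/2) = (1.486/0.033) × 168.3 × 4.683^(2/3) × 0.00095^(1/2) = 653.9 ft³/s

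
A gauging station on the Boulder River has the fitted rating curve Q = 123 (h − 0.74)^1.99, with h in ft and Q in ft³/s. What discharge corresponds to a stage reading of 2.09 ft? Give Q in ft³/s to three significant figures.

Q = 123 × (2.09 − 0.74)^1.99 = 123 × 1.35^1.99 = 223.5 ft³/s

223 ft³/s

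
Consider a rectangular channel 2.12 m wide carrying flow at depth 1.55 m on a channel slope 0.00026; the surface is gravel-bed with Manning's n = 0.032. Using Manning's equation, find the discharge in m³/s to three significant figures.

1.22 m³/s

A = b·y = 2.12 × 1.55 = 3.286 m²
P = b + 2y = 2.12 + 2×1.55 = 5.220 m
R = A/P = 3.286/5.220 = 0.6295 m
Q = (1/n)·A·R^(2/3)·S^(1/2) = (1/0.032) × 3.286 × 0.6295^(2/3) × 0.00026^(1/2) = 1.216 m³/s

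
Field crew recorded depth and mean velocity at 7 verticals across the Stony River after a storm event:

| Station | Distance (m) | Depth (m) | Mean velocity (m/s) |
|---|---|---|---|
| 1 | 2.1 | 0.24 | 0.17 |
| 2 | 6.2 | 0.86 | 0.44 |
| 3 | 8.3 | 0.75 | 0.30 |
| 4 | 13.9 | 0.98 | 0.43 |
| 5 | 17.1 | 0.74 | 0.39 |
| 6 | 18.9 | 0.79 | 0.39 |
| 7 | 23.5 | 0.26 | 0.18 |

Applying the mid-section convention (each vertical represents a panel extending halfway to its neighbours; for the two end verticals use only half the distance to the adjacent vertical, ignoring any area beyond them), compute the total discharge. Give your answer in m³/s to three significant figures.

w_1 = (6.2 − 2.1)/2 = 2.05 m; q_1 = 0.17 × 0.24 × 2.05 = 0.08364 m³/s
w_2 = (8.3 − 2.1)/2 = 3.1 m; q_2 = 0.44 × 0.86 × 3.1 = 1.173 m³/s
w_3 = (13.9 − 6.2)/2 = 3.85 m; q_3 = 0.30 × 0.75 × 3.85 = 0.8663 m³/s
w_4 = (17.1 − 8.3)/2 = 4.4 m; q_4 = 0.43 × 0.98 × 4.4 = 1.854 m³/s
w_5 = (18.9 − 13.9)/2 = 2.5 m; q_5 = 0.39 × 0.74 × 2.5 = 0.7215 m³/s
w_6 = (23.5 − 17.1)/2 = 3.2 m; q_6 = 0.39 × 0.79 × 3.2 = 0.9859 m³/s
w_7 = (23.5 − 18.9)/2 = 2.3 m; q_7 = 0.18 × 0.26 × 2.3 = 0.1076 m³/s
Q = Σ qᵢ = 5.792 m³/s

5.79 m³/s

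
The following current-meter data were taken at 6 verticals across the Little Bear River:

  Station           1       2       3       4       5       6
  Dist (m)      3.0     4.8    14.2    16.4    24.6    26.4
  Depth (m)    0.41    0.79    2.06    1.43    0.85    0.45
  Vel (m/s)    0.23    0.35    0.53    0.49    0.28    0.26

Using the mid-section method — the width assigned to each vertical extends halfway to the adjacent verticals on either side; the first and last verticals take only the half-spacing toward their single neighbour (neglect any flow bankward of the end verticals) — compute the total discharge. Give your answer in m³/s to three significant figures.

w_1 = (4.8 − 3.0)/2 = 0.9 m; q_1 = 0.23 × 0.41 × 0.9 = 0.08487 m³/s
w_2 = (14.2 − 3.0)/2 = 5.6 m; q_2 = 0.35 × 0.79 × 5.6 = 1.548 m³/s
w_3 = (16.4 − 4.8)/2 = 5.8 m; q_3 = 0.53 × 2.06 × 5.8 = 6.332 m³/s
w_4 = (24.6 − 14.2)/2 = 5.2 m; q_4 = 0.49 × 1.43 × 5.2 = 3.644 m³/s
w_5 = (26.4 − 16.4)/2 = 5 m; q_5 = 0.28 × 0.85 × 5 = 1.190 m³/s
w_6 = (26.4 − 24.6)/2 = 0.9 m; q_6 = 0.26 × 0.45 × 0.9 = 0.1053 m³/s
Q = Σ qᵢ = 12.90 m³/s

12.9 m³/s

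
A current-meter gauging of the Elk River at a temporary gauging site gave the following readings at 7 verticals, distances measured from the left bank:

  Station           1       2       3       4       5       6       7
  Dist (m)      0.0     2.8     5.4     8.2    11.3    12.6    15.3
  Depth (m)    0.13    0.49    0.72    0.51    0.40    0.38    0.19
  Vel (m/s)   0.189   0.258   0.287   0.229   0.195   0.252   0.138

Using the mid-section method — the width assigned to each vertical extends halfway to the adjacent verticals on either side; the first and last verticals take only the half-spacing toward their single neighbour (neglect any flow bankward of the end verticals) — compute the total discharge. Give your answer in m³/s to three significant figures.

1.68 m³/s

w_1 = (2.8 − 0.0)/2 = 1.4 m; q_1 = 0.189 × 0.13 × 1.4 = 0.03440 m³/s
w_2 = (5.4 − 0.0)/2 = 2.7 m; q_2 = 0.258 × 0.49 × 2.7 = 0.3413 m³/s
w_3 = (8.2 − 2.8)/2 = 2.7 m; q_3 = 0.287 × 0.72 × 2.7 = 0.5579 m³/s
w_4 = (11.3 − 5.4)/2 = 2.95 m; q_4 = 0.229 × 0.51 × 2.95 = 0.3445 m³/s
w_5 = (12.6 − 8.2)/2 = 2.2 m; q_5 = 0.195 × 0.40 × 2.2 = 0.1716 m³/s
w_6 = (15.3 − 11.3)/2 = 2 m; q_6 = 0.252 × 0.38 × 2 = 0.1915 m³/s
w_7 = (15.3 − 12.6)/2 = 1.35 m; q_7 = 0.138 × 0.19 × 1.35 = 0.03540 m³/s
Q = Σ qᵢ = 1.677 m³/s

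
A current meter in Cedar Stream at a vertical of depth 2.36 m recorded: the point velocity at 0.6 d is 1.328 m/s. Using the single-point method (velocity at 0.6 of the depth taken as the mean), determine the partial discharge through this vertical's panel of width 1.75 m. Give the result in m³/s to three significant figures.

v̄ = v₀.₆ = 1.328 m/s
q = v̄ × d × w = 1.328 × 2.36 × 1.75 = 5.485 m³/s

5.48 m³/s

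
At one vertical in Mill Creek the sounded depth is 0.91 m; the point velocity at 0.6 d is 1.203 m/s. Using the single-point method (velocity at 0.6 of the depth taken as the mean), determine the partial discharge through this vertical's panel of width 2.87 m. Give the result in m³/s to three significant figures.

3.14 m³/s

v̄ = v₀.₆ = 1.203 m/s
q = v̄ × d × w = 1.203 × 0.91 × 2.87 = 3.142 m³/s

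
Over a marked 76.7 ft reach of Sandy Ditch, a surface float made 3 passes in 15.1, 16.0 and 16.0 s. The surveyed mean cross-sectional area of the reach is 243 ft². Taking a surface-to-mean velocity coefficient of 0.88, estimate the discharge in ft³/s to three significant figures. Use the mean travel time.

1040 ft³/s

t̄ = (15.1 + 16.0 + 16.0) / 3 = 15.7 s
v_surface = L / t̄ = 76.7 / 15.7 = 4.885 ft/s
v_mean = 0.88 × 4.885 = 4.299 ft/s
Q = A × v_mean = 243 × 4.299 = 1045 ft³/s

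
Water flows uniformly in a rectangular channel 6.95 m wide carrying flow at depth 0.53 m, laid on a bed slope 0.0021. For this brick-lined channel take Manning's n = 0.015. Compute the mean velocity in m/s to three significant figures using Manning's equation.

A = b·y = 6.95 × 0.53 = 3.684 m²
P = b + 2y = 6.95 + 2×0.53 = 8.010 m
R = A/P = 3.684/8.010 = 0.4599 m
Q = (1/n)·A·R^(2/3)·S^(1/2) = (1/0.015) × 3.684 × 0.4599^(2/3) × 0.0021^(1/2) = 6.704 m³/s
V = Q/A = 6.704/3.684 = 1.820 m/s

1.82 m/s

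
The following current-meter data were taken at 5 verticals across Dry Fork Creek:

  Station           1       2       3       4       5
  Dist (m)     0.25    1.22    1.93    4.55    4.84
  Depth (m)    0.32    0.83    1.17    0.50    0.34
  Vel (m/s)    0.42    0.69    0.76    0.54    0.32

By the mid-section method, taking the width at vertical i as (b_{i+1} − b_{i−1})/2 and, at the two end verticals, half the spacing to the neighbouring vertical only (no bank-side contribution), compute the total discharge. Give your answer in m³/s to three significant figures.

2.44 m³/s

w_1 = (1.22 − 0.25)/2 = 0.485 m; q_1 = 0.42 × 0.32 × 0.485 = 0.06518 m³/s
w_2 = (1.93 − 0.25)/2 = 0.84 m; q_2 = 0.69 × 0.83 × 0.84 = 0.4811 m³/s
w_3 = (4.55 − 1.22)/2 = 1.665 m; q_3 = 0.76 × 1.17 × 1.665 = 1.481 m³/s
w_4 = (4.84 − 1.93)/2 = 1.455 m; q_4 = 0.54 × 0.50 × 1.455 = 0.3929 m³/s
w_5 = (4.84 − 4.55)/2 = 0.145 m; q_5 = 0.32 × 0.34 × 0.145 = 0.01578 m³/s
Q = Σ qᵢ = 2.435 m³/s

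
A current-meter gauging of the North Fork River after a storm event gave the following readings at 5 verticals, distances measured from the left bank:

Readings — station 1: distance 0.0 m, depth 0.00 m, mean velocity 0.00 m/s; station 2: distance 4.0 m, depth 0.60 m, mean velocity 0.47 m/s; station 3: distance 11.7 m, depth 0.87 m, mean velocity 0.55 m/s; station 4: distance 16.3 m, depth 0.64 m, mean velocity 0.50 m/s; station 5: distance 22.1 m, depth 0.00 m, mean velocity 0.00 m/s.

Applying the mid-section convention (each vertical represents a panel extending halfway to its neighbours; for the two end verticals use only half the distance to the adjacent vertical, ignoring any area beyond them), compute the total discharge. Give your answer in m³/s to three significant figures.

w_2 = (11.7 − 0.0)/2 = 5.85 m; q_2 = 0.47 × 0.60 × 5.85 = 1.650 m³/s
w_3 = (16.3 − 4.0)/2 = 6.15 m; q_3 = 0.55 × 0.87 × 6.15 = 2.943 m³/s
w_4 = (22.1 − 11.7)/2 = 5.2 m; q_4 = 0.50 × 0.64 × 5.2 = 1.664 m³/s
Stations 1, 5 contribute zero (depth or velocity is 0).
Q = Σ qᵢ = 6.256 m³/s

6.26 m³/s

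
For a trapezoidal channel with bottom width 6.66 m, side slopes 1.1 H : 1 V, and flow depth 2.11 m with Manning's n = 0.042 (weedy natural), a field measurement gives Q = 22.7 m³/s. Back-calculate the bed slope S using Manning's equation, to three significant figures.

A = (b + z·y)·y = (6.66 + 1.1×2.11)×2.11 = 18.95 m²
P = b + 2y√(1+z²) = 6.66 + 2×2.11×√(1+1.1²) = 12.93 m
R = A/P = 18.95/12.93 = 1.465 m
S = (Q·n / (1·A·R^(2/3)))² = (22.7×0.042 / (1×18.95×1.290))² = 0.001521

0.00152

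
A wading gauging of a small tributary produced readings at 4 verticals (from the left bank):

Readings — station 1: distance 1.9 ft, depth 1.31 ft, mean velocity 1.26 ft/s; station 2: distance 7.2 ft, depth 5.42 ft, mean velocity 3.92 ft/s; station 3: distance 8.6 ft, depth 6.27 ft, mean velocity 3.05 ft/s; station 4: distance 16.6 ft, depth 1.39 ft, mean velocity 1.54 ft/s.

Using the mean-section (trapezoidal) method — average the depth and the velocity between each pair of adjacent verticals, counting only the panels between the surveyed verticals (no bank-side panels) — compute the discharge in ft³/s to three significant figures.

145 ft³/s

Panel 1-2: Δb = 5.3 ft, d̄ = (1.31+5.42)/2 = 3.365, v̄ = (1.26+3.92)/2 = 2.59 → q = 5.3×3.365×2.59 = 46.19 ft³/s
Panel 2-3: Δb = 1.4 ft, d̄ = (5.42+6.27)/2 = 5.845, v̄ = (3.92+3.05)/2 = 3.485 → q = 1.4×5.845×3.485 = 28.52 ft³/s
Panel 3-4: Δb = 8 ft, d̄ = (6.27+1.39)/2 = 3.83, v̄ = (3.05+1.54)/2 = 2.295 → q = 8×3.83×2.295 = 70.32 ft³/s
Q = Σ q = 145.0 ft³/s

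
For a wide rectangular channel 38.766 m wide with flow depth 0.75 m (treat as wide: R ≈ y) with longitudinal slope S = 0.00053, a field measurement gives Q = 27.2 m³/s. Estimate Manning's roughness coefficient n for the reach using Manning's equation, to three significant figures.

0.0203

A = b·y = 38.766 × 0.75 = 29.07 m²
Wide channel: R ≈ y = 0.75 m
n = (1/Q)·A·R^(2/3)·S^(1/2) = (1/27.2) × 29.07 × 0.8255 × 0.02302 = 0.02031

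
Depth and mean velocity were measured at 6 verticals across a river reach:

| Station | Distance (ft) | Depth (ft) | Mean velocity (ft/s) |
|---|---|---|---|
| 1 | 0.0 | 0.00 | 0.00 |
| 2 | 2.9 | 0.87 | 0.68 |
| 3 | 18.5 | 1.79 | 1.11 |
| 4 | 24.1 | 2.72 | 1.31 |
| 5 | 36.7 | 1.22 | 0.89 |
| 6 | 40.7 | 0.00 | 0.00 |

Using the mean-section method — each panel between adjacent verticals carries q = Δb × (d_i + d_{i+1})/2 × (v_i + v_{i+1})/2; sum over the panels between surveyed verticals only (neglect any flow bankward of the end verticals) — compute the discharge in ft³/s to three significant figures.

Panel 1-2: Δb = 2.9 ft, d̄ = (0.00+0.87)/2 = 0.435, v̄ = (0.00+0.68)/2 = 0.34 → q = 2.9×0.435×0.34 = 0.4289 ft³/s
Panel 2-3: Δb = 15.6 ft, d̄ = (0.87+1.79)/2 = 1.33, v̄ = (0.68+1.11)/2 = 0.895 → q = 15.6×1.33×0.895 = 18.57 ft³/s
Panel 3-4: Δb = 5.6 ft, d̄ = (1.79+2.72)/2 = 2.255, v̄ = (1.11+1.31)/2 = 1.21 → q = 5.6×2.255×1.21 = 15.28 ft³/s
Panel 4-5: Δb = 12.6 ft, d̄ = (2.72+1.22)/2 = 1.97, v̄ = (1.31+0.89)/2 = 1.1 → q = 12.6×1.97×1.1 = 27.30 ft³/s
Panel 5-6: Δb = 4 ft, d̄ = (1.22+0.00)/2 = 0.61, v̄ = (0.89+0.00)/2 = 0.445 → q = 4×0.61×0.445 = 1.086 ft³/s
Q = Σ q = 62.67 ft³/s

62.7 ft³/s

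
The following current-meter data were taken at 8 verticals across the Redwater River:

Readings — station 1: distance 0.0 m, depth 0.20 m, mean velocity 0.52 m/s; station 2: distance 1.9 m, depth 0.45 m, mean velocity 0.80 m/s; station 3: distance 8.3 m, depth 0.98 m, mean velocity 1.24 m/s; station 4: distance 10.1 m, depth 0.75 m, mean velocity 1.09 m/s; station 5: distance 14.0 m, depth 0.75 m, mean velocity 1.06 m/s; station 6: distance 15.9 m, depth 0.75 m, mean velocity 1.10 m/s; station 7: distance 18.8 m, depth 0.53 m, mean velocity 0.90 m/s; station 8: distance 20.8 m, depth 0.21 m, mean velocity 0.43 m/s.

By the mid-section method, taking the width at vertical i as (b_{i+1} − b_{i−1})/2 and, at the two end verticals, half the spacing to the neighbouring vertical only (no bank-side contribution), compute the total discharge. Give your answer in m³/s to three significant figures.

14.4 m³/s

w_1 = (1.9 − 0.0)/2 = 0.95 m; q_1 = 0.52 × 0.20 × 0.95 = 0.09880 m³/s
w_2 = (8.3 − 0.0)/2 = 4.15 m; q_2 = 0.80 × 0.45 × 4.15 = 1.494 m³/s
w_3 = (10.1 − 1.9)/2 = 4.1 m; q_3 = 1.24 × 0.98 × 4.1 = 4.982 m³/s
w_4 = (14.0 − 8.3)/2 = 2.85 m; q_4 = 1.09 × 0.75 × 2.85 = 2.330 m³/s
w_5 = (15.9 − 10.1)/2 = 2.9 m; q_5 = 1.06 × 0.75 × 2.9 = 2.306 m³/s
w_6 = (18.8 − 14.0)/2 = 2.4 m; q_6 = 1.10 × 0.75 × 2.4 = 1.980 m³/s
w_7 = (20.8 − 15.9)/2 = 2.45 m; q_7 = 0.90 × 0.53 × 2.45 = 1.169 m³/s
w_8 = (20.8 − 18.8)/2 = 1 m; q_8 = 0.43 × 0.21 × 1 = 0.09030 m³/s
Q = Σ qᵢ = 14.45 m³/s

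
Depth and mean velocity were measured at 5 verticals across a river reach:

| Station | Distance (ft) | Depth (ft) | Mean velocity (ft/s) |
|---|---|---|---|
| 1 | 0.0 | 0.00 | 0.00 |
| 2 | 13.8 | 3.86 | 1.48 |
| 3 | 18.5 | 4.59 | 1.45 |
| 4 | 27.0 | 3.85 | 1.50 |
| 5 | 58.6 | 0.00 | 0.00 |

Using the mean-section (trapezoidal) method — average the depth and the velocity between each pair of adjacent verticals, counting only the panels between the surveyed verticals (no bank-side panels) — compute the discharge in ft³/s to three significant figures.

Panel 1-2: Δb = 13.8 ft, d̄ = (0.00+3.86)/2 = 1.93, v̄ = (0.00+1.48)/2 = 0.74 → q = 13.8×1.93×0.74 = 19.71 ft³/s
Panel 2-3: Δb = 4.7 ft, d̄ = (3.86+4.59)/2 = 4.225, v̄ = (1.48+1.45)/2 = 1.465 → q = 4.7×4.225×1.465 = 29.09 ft³/s
Panel 3-4: Δb = 8.5 ft, d̄ = (4.59+3.85)/2 = 4.22, v̄ = (1.45+1.50)/2 = 1.475 → q = 8.5×4.22×1.475 = 52.91 ft³/s
Panel 4-5: Δb = 31.6 ft, d̄ = (3.85+0.00)/2 = 1.925, v̄ = (1.50+0.00)/2 = 0.75 → q = 31.6×1.925×0.75 = 45.62 ft³/s
Q = Σ q = 147.3 ft³/s

147 ft³/s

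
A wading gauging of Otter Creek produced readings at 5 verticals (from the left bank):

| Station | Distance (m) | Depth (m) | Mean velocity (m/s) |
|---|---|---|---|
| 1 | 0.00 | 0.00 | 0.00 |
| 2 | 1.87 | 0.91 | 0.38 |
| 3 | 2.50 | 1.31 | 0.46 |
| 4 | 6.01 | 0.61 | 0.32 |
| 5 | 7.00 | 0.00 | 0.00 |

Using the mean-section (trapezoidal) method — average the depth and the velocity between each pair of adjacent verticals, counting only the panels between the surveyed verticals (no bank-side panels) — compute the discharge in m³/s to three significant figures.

Panel 1-2: Δb = 1.87 m, d̄ = (0.00+0.91)/2 = 0.455, v̄ = (0.00+0.38)/2 = 0.19 → q = 1.87×0.455×0.19 = 0.1617 m³/s
Panel 2-3: Δb = 0.63 m, d̄ = (0.91+1.31)/2 = 1.11, v̄ = (0.38+0.46)/2 = 0.42 → q = 0.63×1.11×0.42 = 0.2937 m³/s
Panel 3-4: Δb = 3.51 m, d̄ = (1.31+0.61)/2 = 0.96, v̄ = (0.46+0.32)/2 = 0.39 → q = 3.51×0.96×0.39 = 1.314 m³/s
Panel 4-5: Δb = 0.99 m, d̄ = (0.61+0.00)/2 = 0.305, v̄ = (0.32+0.00)/2 = 0.16 → q = 0.99×0.305×0.16 = 0.04831 m³/s
Q = Σ q = 1.818 m³/s

1.82 m³/s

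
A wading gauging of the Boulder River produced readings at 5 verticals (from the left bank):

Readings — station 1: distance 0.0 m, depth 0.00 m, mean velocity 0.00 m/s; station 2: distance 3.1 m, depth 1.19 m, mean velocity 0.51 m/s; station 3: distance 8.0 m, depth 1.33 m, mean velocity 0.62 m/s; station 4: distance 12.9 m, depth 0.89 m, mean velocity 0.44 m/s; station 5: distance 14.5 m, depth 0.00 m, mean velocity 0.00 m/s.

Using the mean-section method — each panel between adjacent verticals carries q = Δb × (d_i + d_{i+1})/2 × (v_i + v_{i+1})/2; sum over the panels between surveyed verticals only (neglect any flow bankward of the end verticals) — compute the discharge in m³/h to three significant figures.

25200 m³/h

Panel 1-2: Δb = 3.1 m, d̄ = (0.00+1.19)/2 = 0.595, v̄ = (0.00+0.51)/2 = 0.255 → q = 3.1×0.595×0.255 = 0.4703 m³/s
Panel 2-3: Δb = 4.9 m, d̄ = (1.19+1.33)/2 = 1.26, v̄ = (0.51+0.62)/2 = 0.565 → q = 4.9×1.26×0.565 = 3.488 m³/s
Panel 3-4: Δb = 4.9 m, d̄ = (1.33+0.89)/2 = 1.11, v̄ = (0.62+0.44)/2 = 0.53 → q = 4.9×1.11×0.53 = 2.883 m³/s
Panel 4-5: Δb = 1.6 m, d̄ = (0.89+0.00)/2 = 0.445, v̄ = (0.44+0.00)/2 = 0.22 → q = 1.6×0.445×0.22 = 0.1566 m³/s
Q = Σ q = 6.998 m³/s
= 6.998 × 3600 = 25190 m³/h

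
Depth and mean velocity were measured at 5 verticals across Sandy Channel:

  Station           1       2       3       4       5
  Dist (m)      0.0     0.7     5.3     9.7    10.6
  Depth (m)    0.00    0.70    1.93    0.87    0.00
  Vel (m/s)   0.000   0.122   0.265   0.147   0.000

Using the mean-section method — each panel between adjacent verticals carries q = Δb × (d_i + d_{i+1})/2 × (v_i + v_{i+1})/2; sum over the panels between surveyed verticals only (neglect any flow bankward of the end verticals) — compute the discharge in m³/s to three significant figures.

Panel 1-2: Δb = 0.7 m, d̄ = (0.00+0.70)/2 = 0.35, v̄ = (0.000+0.122)/2 = 0.061 → q = 0.7×0.35×0.061 = 0.01495 m³/s
Panel 2-3: Δb = 4.6 m, d̄ = (0.70+1.93)/2 = 1.315, v̄ = (0.122+0.265)/2 = 0.1935 → q = 4.6×1.315×0.1935 = 1.170 m³/s
Panel 3-4: Δb = 4.4 m, d̄ = (1.93+0.87)/2 = 1.4, v̄ = (0.265+0.147)/2 = 0.206 → q = 4.4×1.4×0.206 = 1.269 m³/s
Panel 4-5: Δb = 0.9 m, d̄ = (0.87+0.00)/2 = 0.435, v̄ = (0.147+0.000)/2 = 0.0735 → q = 0.9×0.435×0.0735 = 0.02878 m³/s
Q = Σ q = 2.483 m³/s

2.48 m³/s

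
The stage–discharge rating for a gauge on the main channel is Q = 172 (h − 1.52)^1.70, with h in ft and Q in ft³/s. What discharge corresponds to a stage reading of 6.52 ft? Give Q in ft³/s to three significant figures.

2650 ft³/s

Q = 172 × (6.52 − 1.52)^1.70 = 172 × 5^1.70 = 2653 ft³/s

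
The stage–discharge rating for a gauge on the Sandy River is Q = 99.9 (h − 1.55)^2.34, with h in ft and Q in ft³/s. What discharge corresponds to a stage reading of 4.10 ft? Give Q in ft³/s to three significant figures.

Q = 99.9 × (4.10 − 1.55)^2.34 = 99.9 × 2.55^2.34 = 893.0 ft³/s

893 ft³/s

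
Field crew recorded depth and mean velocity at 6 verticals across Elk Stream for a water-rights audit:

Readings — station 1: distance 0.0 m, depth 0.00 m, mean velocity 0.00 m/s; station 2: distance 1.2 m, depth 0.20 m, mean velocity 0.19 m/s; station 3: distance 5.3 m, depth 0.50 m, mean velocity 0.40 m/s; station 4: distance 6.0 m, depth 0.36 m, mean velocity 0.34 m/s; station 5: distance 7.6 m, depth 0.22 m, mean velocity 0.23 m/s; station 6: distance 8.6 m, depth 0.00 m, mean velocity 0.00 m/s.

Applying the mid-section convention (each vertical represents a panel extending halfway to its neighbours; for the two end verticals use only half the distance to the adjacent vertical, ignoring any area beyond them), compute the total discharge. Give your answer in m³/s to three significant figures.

w_2 = (5.3 − 0.0)/2 = 2.65 m; q_2 = 0.19 × 0.20 × 2.65 = 0.1007 m³/s
w_3 = (6.0 − 1.2)/2 = 2.4 m; q_3 = 0.40 × 0.50 × 2.4 = 0.4800 m³/s
w_4 = (7.6 − 5.3)/2 = 1.15 m; q_4 = 0.34 × 0.36 × 1.15 = 0.1408 m³/s
w_5 = (8.6 − 6.0)/2 = 1.3 m; q_5 = 0.23 × 0.22 × 1.3 = 0.06578 m³/s
Stations 1, 6 contribute zero (depth or velocity is 0).
Q = Σ qᵢ = 0.7872 m³/s

0.787 m³/s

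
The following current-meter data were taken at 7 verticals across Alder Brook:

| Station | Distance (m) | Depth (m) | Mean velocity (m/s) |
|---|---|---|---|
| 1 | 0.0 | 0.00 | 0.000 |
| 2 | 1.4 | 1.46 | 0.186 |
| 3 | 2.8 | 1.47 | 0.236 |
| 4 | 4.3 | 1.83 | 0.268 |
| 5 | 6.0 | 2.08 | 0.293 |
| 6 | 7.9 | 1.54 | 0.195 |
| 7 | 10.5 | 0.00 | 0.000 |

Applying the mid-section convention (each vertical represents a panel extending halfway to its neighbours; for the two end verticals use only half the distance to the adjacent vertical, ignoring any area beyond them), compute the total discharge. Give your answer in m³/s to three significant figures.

3.44 m³/s

w_2 = (2.8 − 0.0)/2 = 1.4 m; q_2 = 0.186 × 1.46 × 1.4 = 0.3802 m³/s
w_3 = (4.3 − 1.4)/2 = 1.45 m; q_3 = 0.236 × 1.47 × 1.45 = 0.5030 m³/s
w_4 = (6.0 − 2.8)/2 = 1.6 m; q_4 = 0.268 × 1.83 × 1.6 = 0.7847 m³/s
w_5 = (7.9 − 4.3)/2 = 1.8 m; q_5 = 0.293 × 2.08 × 1.8 = 1.097 m³/s
w_6 = (10.5 − 6.0)/2 = 2.25 m; q_6 = 0.195 × 1.54 × 2.25 = 0.6757 m³/s
Stations 1, 7 contribute zero (depth or velocity is 0).
Q = Σ qᵢ = 3.441 m³/s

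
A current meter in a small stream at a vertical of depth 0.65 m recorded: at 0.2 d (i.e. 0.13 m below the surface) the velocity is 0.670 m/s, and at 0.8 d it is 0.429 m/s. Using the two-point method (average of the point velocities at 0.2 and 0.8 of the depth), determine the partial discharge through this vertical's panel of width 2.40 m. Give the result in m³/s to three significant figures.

0.857 m³/s

v̄ = (0.670 + 0.429) / 2 = 0.5495 m/s
q = v̄ × d × w = 0.5495 × 0.65 × 2.40 = 0.8572 m³/s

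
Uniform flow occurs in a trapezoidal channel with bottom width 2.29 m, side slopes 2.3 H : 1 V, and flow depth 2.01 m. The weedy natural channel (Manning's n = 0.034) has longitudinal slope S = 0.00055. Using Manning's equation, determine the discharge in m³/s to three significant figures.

A = (b + z·y)·y = (2.29 + 2.3×2.01)×2.01 = 13.90 m²
P = b + 2y√(1+z²) = 2.29 + 2×2.01×√(1+2.3²) = 12.37 m
R = A/P = 13.90/12.37 = 1.123 m
Q = (1/n)·A·R^(2/3)·S^(1/2) = (1/0.034) × 13.90 × 1.123^(2/3) × 0.00055^(1/2) = 10.36 m³/s

10.4 m³/s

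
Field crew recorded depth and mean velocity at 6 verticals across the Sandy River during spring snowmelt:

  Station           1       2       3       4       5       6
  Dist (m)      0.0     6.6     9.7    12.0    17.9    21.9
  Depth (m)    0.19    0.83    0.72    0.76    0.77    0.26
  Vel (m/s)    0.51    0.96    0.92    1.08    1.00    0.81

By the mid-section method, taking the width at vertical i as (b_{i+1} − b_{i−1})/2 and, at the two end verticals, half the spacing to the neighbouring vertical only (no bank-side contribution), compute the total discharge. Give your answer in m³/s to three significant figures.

w_1 = (6.6 − 0.0)/2 = 3.3 m; q_1 = 0.51 × 0.19 × 3.3 = 0.3198 m³/s
w_2 = (9.7 − 0.0)/2 = 4.85 m; q_2 = 0.96 × 0.83 × 4.85 = 3.864 m³/s
w_3 = (12.0 − 6.6)/2 = 2.7 m; q_3 = 0.92 × 0.72 × 2.7 = 1.788 m³/s
w_4 = (17.9 − 9.7)/2 = 4.1 m; q_4 = 1.08 × 0.76 × 4.1 = 3.365 m³/s
w_5 = (21.9 − 12.0)/2 = 4.95 m; q_5 = 1.00 × 0.77 × 4.95 = 3.812 m³/s
w_6 = (21.9 − 17.9)/2 = 2 m; q_6 = 0.81 × 0.26 × 2 = 0.4212 m³/s
Q = Σ qᵢ = 13.57 m³/s

13.6 m³/s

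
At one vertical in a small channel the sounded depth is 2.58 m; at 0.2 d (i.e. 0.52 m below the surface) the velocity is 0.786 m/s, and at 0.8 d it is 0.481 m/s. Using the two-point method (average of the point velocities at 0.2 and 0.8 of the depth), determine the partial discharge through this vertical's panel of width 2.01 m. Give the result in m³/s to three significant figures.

3.29 m³/s

v̄ = (0.786 + 0.481) / 2 = 0.6335 m/s
q = v̄ × d × w = 0.6335 × 2.58 × 2.01 = 3.285 m³/s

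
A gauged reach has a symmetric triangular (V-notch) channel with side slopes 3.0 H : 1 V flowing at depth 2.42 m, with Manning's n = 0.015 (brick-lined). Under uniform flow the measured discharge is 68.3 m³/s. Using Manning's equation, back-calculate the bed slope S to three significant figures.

A = z·y² = 3.0×2.42² = 17.57 m²
P = 2y√(1+z²) = 2×2.42×√(1+3.0²) = 15.31 m
R = A/P = 17.57/15.31 = 1.148 m
S = (Q·n / (1·A·R^(2/3)))² = (68.3×0.015 / (1×17.57×1.096))² = 0.002829

0.00283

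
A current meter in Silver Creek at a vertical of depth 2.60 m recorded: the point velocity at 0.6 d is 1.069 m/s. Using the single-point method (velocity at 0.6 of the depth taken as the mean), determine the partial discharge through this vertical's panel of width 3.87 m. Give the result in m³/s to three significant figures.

v̄ = v₀.₆ = 1.069 m/s
q = v̄ × d × w = 1.069 × 2.60 × 3.87 = 10.76 m³/s

10.8 m³/s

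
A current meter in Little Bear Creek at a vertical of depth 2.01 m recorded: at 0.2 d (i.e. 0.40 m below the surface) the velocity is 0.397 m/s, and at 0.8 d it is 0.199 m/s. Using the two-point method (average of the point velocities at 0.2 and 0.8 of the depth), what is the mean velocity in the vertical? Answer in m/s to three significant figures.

v̄ = (0.397 + 0.199) / 2 = 0.2980 m/s

0.298 m/s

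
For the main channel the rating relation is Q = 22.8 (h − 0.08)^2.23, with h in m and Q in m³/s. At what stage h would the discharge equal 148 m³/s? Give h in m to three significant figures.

2.39 m

h − h₀ = (Q/C)^(1/b) = (148/22.8)^(1/2.23) = 2.314 m
h = 0.08 + 2.314 = 2.394 m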